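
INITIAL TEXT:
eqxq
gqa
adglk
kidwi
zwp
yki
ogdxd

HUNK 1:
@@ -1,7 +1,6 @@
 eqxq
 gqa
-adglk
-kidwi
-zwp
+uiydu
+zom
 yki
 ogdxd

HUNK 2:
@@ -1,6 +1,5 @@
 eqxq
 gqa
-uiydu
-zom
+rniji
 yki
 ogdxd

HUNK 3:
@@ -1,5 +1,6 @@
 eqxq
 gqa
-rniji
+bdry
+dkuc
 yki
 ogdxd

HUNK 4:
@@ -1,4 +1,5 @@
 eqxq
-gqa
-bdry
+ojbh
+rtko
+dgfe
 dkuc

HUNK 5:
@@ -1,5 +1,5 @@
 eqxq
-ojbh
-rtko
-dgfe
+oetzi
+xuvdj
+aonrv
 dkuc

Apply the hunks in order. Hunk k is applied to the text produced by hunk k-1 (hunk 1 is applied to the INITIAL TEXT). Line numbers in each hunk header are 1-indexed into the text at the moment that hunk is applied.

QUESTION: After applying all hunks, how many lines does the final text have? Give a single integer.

Hunk 1: at line 1 remove [adglk,kidwi,zwp] add [uiydu,zom] -> 6 lines: eqxq gqa uiydu zom yki ogdxd
Hunk 2: at line 1 remove [uiydu,zom] add [rniji] -> 5 lines: eqxq gqa rniji yki ogdxd
Hunk 3: at line 1 remove [rniji] add [bdry,dkuc] -> 6 lines: eqxq gqa bdry dkuc yki ogdxd
Hunk 4: at line 1 remove [gqa,bdry] add [ojbh,rtko,dgfe] -> 7 lines: eqxq ojbh rtko dgfe dkuc yki ogdxd
Hunk 5: at line 1 remove [ojbh,rtko,dgfe] add [oetzi,xuvdj,aonrv] -> 7 lines: eqxq oetzi xuvdj aonrv dkuc yki ogdxd
Final line count: 7

Answer: 7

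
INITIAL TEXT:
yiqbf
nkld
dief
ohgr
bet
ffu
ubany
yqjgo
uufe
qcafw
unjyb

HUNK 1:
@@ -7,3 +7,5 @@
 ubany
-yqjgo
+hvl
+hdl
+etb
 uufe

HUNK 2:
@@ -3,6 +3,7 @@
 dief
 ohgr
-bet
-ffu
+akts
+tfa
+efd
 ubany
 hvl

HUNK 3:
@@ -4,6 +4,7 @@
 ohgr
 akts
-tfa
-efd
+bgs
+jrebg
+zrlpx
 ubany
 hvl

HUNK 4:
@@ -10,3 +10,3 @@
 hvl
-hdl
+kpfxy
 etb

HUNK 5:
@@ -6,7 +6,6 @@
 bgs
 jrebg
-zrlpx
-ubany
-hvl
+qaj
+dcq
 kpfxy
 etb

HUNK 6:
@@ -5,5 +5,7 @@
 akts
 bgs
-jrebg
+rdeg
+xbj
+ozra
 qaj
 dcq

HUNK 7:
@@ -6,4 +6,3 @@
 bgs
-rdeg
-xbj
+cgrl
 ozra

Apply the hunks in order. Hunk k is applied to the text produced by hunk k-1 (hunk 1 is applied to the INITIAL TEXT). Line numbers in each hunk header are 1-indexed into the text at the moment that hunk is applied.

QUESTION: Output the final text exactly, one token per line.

Hunk 1: at line 7 remove [yqjgo] add [hvl,hdl,etb] -> 13 lines: yiqbf nkld dief ohgr bet ffu ubany hvl hdl etb uufe qcafw unjyb
Hunk 2: at line 3 remove [bet,ffu] add [akts,tfa,efd] -> 14 lines: yiqbf nkld dief ohgr akts tfa efd ubany hvl hdl etb uufe qcafw unjyb
Hunk 3: at line 4 remove [tfa,efd] add [bgs,jrebg,zrlpx] -> 15 lines: yiqbf nkld dief ohgr akts bgs jrebg zrlpx ubany hvl hdl etb uufe qcafw unjyb
Hunk 4: at line 10 remove [hdl] add [kpfxy] -> 15 lines: yiqbf nkld dief ohgr akts bgs jrebg zrlpx ubany hvl kpfxy etb uufe qcafw unjyb
Hunk 5: at line 6 remove [zrlpx,ubany,hvl] add [qaj,dcq] -> 14 lines: yiqbf nkld dief ohgr akts bgs jrebg qaj dcq kpfxy etb uufe qcafw unjyb
Hunk 6: at line 5 remove [jrebg] add [rdeg,xbj,ozra] -> 16 lines: yiqbf nkld dief ohgr akts bgs rdeg xbj ozra qaj dcq kpfxy etb uufe qcafw unjyb
Hunk 7: at line 6 remove [rdeg,xbj] add [cgrl] -> 15 lines: yiqbf nkld dief ohgr akts bgs cgrl ozra qaj dcq kpfxy etb uufe qcafw unjyb

Answer: yiqbf
nkld
dief
ohgr
akts
bgs
cgrl
ozra
qaj
dcq
kpfxy
etb
uufe
qcafw
unjyb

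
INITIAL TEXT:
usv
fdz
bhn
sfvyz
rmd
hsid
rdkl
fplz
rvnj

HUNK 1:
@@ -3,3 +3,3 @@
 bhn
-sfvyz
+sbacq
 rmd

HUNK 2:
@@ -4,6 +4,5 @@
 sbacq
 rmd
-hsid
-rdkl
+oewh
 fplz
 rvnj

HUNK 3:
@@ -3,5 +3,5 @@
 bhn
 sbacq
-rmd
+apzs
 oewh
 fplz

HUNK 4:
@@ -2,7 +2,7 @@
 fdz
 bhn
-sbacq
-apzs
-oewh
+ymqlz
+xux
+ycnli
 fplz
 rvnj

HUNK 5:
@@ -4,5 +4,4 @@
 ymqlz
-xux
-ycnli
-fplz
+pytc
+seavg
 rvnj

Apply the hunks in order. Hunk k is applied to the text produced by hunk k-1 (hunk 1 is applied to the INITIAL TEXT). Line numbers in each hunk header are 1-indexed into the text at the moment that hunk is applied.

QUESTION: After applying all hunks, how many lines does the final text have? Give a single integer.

Answer: 7

Derivation:
Hunk 1: at line 3 remove [sfvyz] add [sbacq] -> 9 lines: usv fdz bhn sbacq rmd hsid rdkl fplz rvnj
Hunk 2: at line 4 remove [hsid,rdkl] add [oewh] -> 8 lines: usv fdz bhn sbacq rmd oewh fplz rvnj
Hunk 3: at line 3 remove [rmd] add [apzs] -> 8 lines: usv fdz bhn sbacq apzs oewh fplz rvnj
Hunk 4: at line 2 remove [sbacq,apzs,oewh] add [ymqlz,xux,ycnli] -> 8 lines: usv fdz bhn ymqlz xux ycnli fplz rvnj
Hunk 5: at line 4 remove [xux,ycnli,fplz] add [pytc,seavg] -> 7 lines: usv fdz bhn ymqlz pytc seavg rvnj
Final line count: 7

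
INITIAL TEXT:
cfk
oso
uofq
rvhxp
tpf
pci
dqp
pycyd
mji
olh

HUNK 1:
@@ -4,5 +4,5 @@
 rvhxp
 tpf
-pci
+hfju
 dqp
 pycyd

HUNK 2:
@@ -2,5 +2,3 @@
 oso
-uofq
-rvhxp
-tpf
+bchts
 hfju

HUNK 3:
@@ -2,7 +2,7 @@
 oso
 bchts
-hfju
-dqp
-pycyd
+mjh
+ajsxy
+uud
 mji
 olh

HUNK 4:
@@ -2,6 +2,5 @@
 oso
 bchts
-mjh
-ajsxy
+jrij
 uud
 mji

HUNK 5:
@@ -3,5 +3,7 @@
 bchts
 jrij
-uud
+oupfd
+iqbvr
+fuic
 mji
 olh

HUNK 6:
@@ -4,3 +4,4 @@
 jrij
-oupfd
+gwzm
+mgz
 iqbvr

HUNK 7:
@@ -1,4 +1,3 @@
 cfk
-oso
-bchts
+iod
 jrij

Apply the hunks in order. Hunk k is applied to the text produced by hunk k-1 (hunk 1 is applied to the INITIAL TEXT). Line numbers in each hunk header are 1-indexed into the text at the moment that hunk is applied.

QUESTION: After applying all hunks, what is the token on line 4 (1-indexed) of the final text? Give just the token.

Answer: gwzm

Derivation:
Hunk 1: at line 4 remove [pci] add [hfju] -> 10 lines: cfk oso uofq rvhxp tpf hfju dqp pycyd mji olh
Hunk 2: at line 2 remove [uofq,rvhxp,tpf] add [bchts] -> 8 lines: cfk oso bchts hfju dqp pycyd mji olh
Hunk 3: at line 2 remove [hfju,dqp,pycyd] add [mjh,ajsxy,uud] -> 8 lines: cfk oso bchts mjh ajsxy uud mji olh
Hunk 4: at line 2 remove [mjh,ajsxy] add [jrij] -> 7 lines: cfk oso bchts jrij uud mji olh
Hunk 5: at line 3 remove [uud] add [oupfd,iqbvr,fuic] -> 9 lines: cfk oso bchts jrij oupfd iqbvr fuic mji olh
Hunk 6: at line 4 remove [oupfd] add [gwzm,mgz] -> 10 lines: cfk oso bchts jrij gwzm mgz iqbvr fuic mji olh
Hunk 7: at line 1 remove [oso,bchts] add [iod] -> 9 lines: cfk iod jrij gwzm mgz iqbvr fuic mji olh
Final line 4: gwzm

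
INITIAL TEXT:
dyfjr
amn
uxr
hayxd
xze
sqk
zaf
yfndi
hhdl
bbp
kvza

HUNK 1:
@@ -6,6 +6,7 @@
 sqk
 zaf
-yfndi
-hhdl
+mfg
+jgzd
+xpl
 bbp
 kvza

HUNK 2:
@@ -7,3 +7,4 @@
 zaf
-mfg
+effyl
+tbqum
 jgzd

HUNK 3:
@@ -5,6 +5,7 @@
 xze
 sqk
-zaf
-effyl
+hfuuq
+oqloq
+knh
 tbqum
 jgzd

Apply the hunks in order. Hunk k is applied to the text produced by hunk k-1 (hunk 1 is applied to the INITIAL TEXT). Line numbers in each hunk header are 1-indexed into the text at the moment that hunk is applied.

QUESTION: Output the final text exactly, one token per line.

Hunk 1: at line 6 remove [yfndi,hhdl] add [mfg,jgzd,xpl] -> 12 lines: dyfjr amn uxr hayxd xze sqk zaf mfg jgzd xpl bbp kvza
Hunk 2: at line 7 remove [mfg] add [effyl,tbqum] -> 13 lines: dyfjr amn uxr hayxd xze sqk zaf effyl tbqum jgzd xpl bbp kvza
Hunk 3: at line 5 remove [zaf,effyl] add [hfuuq,oqloq,knh] -> 14 lines: dyfjr amn uxr hayxd xze sqk hfuuq oqloq knh tbqum jgzd xpl bbp kvza

Answer: dyfjr
amn
uxr
hayxd
xze
sqk
hfuuq
oqloq
knh
tbqum
jgzd
xpl
bbp
kvza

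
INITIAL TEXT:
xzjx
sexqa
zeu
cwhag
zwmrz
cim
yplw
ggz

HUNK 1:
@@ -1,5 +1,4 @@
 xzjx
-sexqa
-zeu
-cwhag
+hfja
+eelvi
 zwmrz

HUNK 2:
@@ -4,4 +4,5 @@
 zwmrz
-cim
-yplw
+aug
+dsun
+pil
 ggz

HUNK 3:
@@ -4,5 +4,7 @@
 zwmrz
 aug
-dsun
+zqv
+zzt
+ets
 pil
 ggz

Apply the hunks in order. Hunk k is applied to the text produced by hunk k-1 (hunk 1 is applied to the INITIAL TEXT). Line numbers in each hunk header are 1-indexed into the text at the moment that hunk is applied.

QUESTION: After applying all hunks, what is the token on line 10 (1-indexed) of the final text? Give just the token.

Answer: ggz

Derivation:
Hunk 1: at line 1 remove [sexqa,zeu,cwhag] add [hfja,eelvi] -> 7 lines: xzjx hfja eelvi zwmrz cim yplw ggz
Hunk 2: at line 4 remove [cim,yplw] add [aug,dsun,pil] -> 8 lines: xzjx hfja eelvi zwmrz aug dsun pil ggz
Hunk 3: at line 4 remove [dsun] add [zqv,zzt,ets] -> 10 lines: xzjx hfja eelvi zwmrz aug zqv zzt ets pil ggz
Final line 10: ggz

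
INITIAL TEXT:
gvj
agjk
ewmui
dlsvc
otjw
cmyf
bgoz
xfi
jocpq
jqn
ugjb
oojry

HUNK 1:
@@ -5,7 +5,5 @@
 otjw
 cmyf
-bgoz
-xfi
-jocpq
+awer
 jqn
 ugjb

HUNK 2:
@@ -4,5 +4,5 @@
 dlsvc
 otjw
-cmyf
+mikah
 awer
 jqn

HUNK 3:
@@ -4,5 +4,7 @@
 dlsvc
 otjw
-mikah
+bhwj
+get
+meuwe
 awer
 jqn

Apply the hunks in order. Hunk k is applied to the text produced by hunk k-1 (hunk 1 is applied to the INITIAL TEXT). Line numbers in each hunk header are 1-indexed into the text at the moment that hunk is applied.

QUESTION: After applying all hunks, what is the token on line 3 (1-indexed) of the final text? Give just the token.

Answer: ewmui

Derivation:
Hunk 1: at line 5 remove [bgoz,xfi,jocpq] add [awer] -> 10 lines: gvj agjk ewmui dlsvc otjw cmyf awer jqn ugjb oojry
Hunk 2: at line 4 remove [cmyf] add [mikah] -> 10 lines: gvj agjk ewmui dlsvc otjw mikah awer jqn ugjb oojry
Hunk 3: at line 4 remove [mikah] add [bhwj,get,meuwe] -> 12 lines: gvj agjk ewmui dlsvc otjw bhwj get meuwe awer jqn ugjb oojry
Final line 3: ewmui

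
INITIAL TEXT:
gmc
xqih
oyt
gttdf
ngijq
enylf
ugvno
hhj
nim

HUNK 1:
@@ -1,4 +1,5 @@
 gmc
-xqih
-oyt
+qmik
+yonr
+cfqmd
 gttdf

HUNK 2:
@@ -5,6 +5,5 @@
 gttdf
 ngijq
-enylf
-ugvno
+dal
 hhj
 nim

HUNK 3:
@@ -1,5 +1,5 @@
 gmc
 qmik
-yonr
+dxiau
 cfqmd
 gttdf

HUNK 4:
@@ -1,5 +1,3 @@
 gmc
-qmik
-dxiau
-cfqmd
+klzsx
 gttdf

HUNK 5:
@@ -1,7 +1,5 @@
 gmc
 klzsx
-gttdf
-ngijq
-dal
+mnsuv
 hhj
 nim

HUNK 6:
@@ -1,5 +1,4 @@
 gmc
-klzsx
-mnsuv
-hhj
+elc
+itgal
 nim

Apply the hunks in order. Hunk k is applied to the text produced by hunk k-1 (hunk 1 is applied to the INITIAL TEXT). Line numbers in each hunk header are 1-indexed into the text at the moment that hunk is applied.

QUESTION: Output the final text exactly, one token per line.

Answer: gmc
elc
itgal
nim

Derivation:
Hunk 1: at line 1 remove [xqih,oyt] add [qmik,yonr,cfqmd] -> 10 lines: gmc qmik yonr cfqmd gttdf ngijq enylf ugvno hhj nim
Hunk 2: at line 5 remove [enylf,ugvno] add [dal] -> 9 lines: gmc qmik yonr cfqmd gttdf ngijq dal hhj nim
Hunk 3: at line 1 remove [yonr] add [dxiau] -> 9 lines: gmc qmik dxiau cfqmd gttdf ngijq dal hhj nim
Hunk 4: at line 1 remove [qmik,dxiau,cfqmd] add [klzsx] -> 7 lines: gmc klzsx gttdf ngijq dal hhj nim
Hunk 5: at line 1 remove [gttdf,ngijq,dal] add [mnsuv] -> 5 lines: gmc klzsx mnsuv hhj nim
Hunk 6: at line 1 remove [klzsx,mnsuv,hhj] add [elc,itgal] -> 4 lines: gmc elc itgal nim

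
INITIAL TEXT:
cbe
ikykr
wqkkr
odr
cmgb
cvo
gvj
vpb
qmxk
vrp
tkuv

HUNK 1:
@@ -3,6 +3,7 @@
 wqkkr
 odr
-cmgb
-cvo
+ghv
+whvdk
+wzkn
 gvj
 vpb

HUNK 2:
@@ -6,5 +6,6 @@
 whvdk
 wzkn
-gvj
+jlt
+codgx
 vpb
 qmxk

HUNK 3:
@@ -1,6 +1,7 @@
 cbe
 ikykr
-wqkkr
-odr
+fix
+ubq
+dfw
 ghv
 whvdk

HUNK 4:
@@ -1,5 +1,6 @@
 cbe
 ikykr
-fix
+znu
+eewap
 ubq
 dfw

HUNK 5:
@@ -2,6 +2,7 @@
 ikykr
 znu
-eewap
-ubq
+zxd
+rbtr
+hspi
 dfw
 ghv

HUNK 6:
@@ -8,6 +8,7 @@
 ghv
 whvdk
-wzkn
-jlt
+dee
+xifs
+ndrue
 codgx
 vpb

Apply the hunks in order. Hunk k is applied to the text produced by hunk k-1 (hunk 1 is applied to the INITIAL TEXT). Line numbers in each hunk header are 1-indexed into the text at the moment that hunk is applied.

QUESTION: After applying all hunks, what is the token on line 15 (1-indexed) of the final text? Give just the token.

Hunk 1: at line 3 remove [cmgb,cvo] add [ghv,whvdk,wzkn] -> 12 lines: cbe ikykr wqkkr odr ghv whvdk wzkn gvj vpb qmxk vrp tkuv
Hunk 2: at line 6 remove [gvj] add [jlt,codgx] -> 13 lines: cbe ikykr wqkkr odr ghv whvdk wzkn jlt codgx vpb qmxk vrp tkuv
Hunk 3: at line 1 remove [wqkkr,odr] add [fix,ubq,dfw] -> 14 lines: cbe ikykr fix ubq dfw ghv whvdk wzkn jlt codgx vpb qmxk vrp tkuv
Hunk 4: at line 1 remove [fix] add [znu,eewap] -> 15 lines: cbe ikykr znu eewap ubq dfw ghv whvdk wzkn jlt codgx vpb qmxk vrp tkuv
Hunk 5: at line 2 remove [eewap,ubq] add [zxd,rbtr,hspi] -> 16 lines: cbe ikykr znu zxd rbtr hspi dfw ghv whvdk wzkn jlt codgx vpb qmxk vrp tkuv
Hunk 6: at line 8 remove [wzkn,jlt] add [dee,xifs,ndrue] -> 17 lines: cbe ikykr znu zxd rbtr hspi dfw ghv whvdk dee xifs ndrue codgx vpb qmxk vrp tkuv
Final line 15: qmxk

Answer: qmxk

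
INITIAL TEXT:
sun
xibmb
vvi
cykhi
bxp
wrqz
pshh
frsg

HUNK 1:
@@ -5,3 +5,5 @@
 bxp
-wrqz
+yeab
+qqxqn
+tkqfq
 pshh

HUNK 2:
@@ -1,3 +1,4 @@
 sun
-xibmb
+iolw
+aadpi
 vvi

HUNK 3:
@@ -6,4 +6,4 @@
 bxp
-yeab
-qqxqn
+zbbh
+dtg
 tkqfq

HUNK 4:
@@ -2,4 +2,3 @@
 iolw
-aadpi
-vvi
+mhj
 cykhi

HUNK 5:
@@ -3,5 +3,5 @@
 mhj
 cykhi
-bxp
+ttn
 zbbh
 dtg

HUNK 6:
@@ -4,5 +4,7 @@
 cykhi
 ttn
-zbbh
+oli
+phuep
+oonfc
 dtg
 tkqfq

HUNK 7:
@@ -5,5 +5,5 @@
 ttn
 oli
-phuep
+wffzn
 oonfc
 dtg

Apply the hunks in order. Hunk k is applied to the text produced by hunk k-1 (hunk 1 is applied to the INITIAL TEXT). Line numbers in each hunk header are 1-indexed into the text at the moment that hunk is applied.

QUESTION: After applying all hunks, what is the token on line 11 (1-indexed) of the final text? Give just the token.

Answer: pshh

Derivation:
Hunk 1: at line 5 remove [wrqz] add [yeab,qqxqn,tkqfq] -> 10 lines: sun xibmb vvi cykhi bxp yeab qqxqn tkqfq pshh frsg
Hunk 2: at line 1 remove [xibmb] add [iolw,aadpi] -> 11 lines: sun iolw aadpi vvi cykhi bxp yeab qqxqn tkqfq pshh frsg
Hunk 3: at line 6 remove [yeab,qqxqn] add [zbbh,dtg] -> 11 lines: sun iolw aadpi vvi cykhi bxp zbbh dtg tkqfq pshh frsg
Hunk 4: at line 2 remove [aadpi,vvi] add [mhj] -> 10 lines: sun iolw mhj cykhi bxp zbbh dtg tkqfq pshh frsg
Hunk 5: at line 3 remove [bxp] add [ttn] -> 10 lines: sun iolw mhj cykhi ttn zbbh dtg tkqfq pshh frsg
Hunk 6: at line 4 remove [zbbh] add [oli,phuep,oonfc] -> 12 lines: sun iolw mhj cykhi ttn oli phuep oonfc dtg tkqfq pshh frsg
Hunk 7: at line 5 remove [phuep] add [wffzn] -> 12 lines: sun iolw mhj cykhi ttn oli wffzn oonfc dtg tkqfq pshh frsg
Final line 11: pshh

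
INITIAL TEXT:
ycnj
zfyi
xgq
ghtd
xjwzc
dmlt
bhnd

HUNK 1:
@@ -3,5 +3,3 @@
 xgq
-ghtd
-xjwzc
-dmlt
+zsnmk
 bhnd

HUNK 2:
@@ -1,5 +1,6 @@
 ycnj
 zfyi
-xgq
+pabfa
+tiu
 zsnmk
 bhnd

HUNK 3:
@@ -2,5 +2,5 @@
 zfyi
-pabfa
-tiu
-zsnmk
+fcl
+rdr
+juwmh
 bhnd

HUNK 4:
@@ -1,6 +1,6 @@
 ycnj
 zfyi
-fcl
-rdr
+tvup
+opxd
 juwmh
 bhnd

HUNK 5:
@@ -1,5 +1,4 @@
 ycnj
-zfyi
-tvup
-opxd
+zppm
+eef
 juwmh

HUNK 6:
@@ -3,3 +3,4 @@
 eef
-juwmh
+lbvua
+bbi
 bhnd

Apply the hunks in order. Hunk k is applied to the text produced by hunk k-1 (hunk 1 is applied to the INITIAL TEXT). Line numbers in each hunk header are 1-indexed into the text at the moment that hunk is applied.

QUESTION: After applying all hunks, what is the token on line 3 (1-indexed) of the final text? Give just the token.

Hunk 1: at line 3 remove [ghtd,xjwzc,dmlt] add [zsnmk] -> 5 lines: ycnj zfyi xgq zsnmk bhnd
Hunk 2: at line 1 remove [xgq] add [pabfa,tiu] -> 6 lines: ycnj zfyi pabfa tiu zsnmk bhnd
Hunk 3: at line 2 remove [pabfa,tiu,zsnmk] add [fcl,rdr,juwmh] -> 6 lines: ycnj zfyi fcl rdr juwmh bhnd
Hunk 4: at line 1 remove [fcl,rdr] add [tvup,opxd] -> 6 lines: ycnj zfyi tvup opxd juwmh bhnd
Hunk 5: at line 1 remove [zfyi,tvup,opxd] add [zppm,eef] -> 5 lines: ycnj zppm eef juwmh bhnd
Hunk 6: at line 3 remove [juwmh] add [lbvua,bbi] -> 6 lines: ycnj zppm eef lbvua bbi bhnd
Final line 3: eef

Answer: eef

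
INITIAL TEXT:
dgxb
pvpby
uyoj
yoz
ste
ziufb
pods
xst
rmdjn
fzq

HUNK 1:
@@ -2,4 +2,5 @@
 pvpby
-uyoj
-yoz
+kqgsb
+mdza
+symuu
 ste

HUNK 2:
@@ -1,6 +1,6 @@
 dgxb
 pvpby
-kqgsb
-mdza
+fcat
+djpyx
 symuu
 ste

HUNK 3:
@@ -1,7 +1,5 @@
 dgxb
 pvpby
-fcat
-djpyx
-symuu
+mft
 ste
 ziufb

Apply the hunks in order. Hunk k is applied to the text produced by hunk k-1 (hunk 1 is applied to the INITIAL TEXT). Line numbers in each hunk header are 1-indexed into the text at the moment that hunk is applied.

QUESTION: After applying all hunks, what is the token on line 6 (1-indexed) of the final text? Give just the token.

Hunk 1: at line 2 remove [uyoj,yoz] add [kqgsb,mdza,symuu] -> 11 lines: dgxb pvpby kqgsb mdza symuu ste ziufb pods xst rmdjn fzq
Hunk 2: at line 1 remove [kqgsb,mdza] add [fcat,djpyx] -> 11 lines: dgxb pvpby fcat djpyx symuu ste ziufb pods xst rmdjn fzq
Hunk 3: at line 1 remove [fcat,djpyx,symuu] add [mft] -> 9 lines: dgxb pvpby mft ste ziufb pods xst rmdjn fzq
Final line 6: pods

Answer: pods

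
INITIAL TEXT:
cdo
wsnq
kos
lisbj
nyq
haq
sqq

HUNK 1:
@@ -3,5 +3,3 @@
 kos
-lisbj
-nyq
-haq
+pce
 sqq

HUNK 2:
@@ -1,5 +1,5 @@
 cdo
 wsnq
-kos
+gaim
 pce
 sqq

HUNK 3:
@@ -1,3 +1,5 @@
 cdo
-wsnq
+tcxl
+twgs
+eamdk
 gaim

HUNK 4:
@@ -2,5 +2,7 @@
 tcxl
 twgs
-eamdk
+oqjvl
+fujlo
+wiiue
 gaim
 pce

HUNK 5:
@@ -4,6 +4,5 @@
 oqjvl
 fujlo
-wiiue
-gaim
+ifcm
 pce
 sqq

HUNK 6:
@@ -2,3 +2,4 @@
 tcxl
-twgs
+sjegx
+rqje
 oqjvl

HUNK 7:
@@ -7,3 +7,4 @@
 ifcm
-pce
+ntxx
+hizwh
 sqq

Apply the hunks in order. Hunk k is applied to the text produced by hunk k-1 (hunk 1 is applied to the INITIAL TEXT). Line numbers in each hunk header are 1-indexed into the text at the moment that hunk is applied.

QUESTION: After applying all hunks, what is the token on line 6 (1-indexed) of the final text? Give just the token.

Hunk 1: at line 3 remove [lisbj,nyq,haq] add [pce] -> 5 lines: cdo wsnq kos pce sqq
Hunk 2: at line 1 remove [kos] add [gaim] -> 5 lines: cdo wsnq gaim pce sqq
Hunk 3: at line 1 remove [wsnq] add [tcxl,twgs,eamdk] -> 7 lines: cdo tcxl twgs eamdk gaim pce sqq
Hunk 4: at line 2 remove [eamdk] add [oqjvl,fujlo,wiiue] -> 9 lines: cdo tcxl twgs oqjvl fujlo wiiue gaim pce sqq
Hunk 5: at line 4 remove [wiiue,gaim] add [ifcm] -> 8 lines: cdo tcxl twgs oqjvl fujlo ifcm pce sqq
Hunk 6: at line 2 remove [twgs] add [sjegx,rqje] -> 9 lines: cdo tcxl sjegx rqje oqjvl fujlo ifcm pce sqq
Hunk 7: at line 7 remove [pce] add [ntxx,hizwh] -> 10 lines: cdo tcxl sjegx rqje oqjvl fujlo ifcm ntxx hizwh sqq
Final line 6: fujlo

Answer: fujlo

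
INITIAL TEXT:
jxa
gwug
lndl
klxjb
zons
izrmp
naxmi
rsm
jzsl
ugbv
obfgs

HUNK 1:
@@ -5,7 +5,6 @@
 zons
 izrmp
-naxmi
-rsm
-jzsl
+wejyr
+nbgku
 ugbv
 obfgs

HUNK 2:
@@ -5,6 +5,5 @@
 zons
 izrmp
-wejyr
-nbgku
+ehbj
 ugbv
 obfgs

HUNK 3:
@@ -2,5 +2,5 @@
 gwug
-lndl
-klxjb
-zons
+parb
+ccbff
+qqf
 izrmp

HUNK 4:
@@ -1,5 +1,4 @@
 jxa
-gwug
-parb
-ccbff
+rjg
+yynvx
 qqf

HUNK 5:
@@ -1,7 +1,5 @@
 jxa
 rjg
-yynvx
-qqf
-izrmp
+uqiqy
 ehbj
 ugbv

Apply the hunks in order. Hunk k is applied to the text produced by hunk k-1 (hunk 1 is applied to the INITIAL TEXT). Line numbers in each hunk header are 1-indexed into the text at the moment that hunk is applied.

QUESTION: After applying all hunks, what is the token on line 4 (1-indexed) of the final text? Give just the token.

Hunk 1: at line 5 remove [naxmi,rsm,jzsl] add [wejyr,nbgku] -> 10 lines: jxa gwug lndl klxjb zons izrmp wejyr nbgku ugbv obfgs
Hunk 2: at line 5 remove [wejyr,nbgku] add [ehbj] -> 9 lines: jxa gwug lndl klxjb zons izrmp ehbj ugbv obfgs
Hunk 3: at line 2 remove [lndl,klxjb,zons] add [parb,ccbff,qqf] -> 9 lines: jxa gwug parb ccbff qqf izrmp ehbj ugbv obfgs
Hunk 4: at line 1 remove [gwug,parb,ccbff] add [rjg,yynvx] -> 8 lines: jxa rjg yynvx qqf izrmp ehbj ugbv obfgs
Hunk 5: at line 1 remove [yynvx,qqf,izrmp] add [uqiqy] -> 6 lines: jxa rjg uqiqy ehbj ugbv obfgs
Final line 4: ehbj

Answer: ehbj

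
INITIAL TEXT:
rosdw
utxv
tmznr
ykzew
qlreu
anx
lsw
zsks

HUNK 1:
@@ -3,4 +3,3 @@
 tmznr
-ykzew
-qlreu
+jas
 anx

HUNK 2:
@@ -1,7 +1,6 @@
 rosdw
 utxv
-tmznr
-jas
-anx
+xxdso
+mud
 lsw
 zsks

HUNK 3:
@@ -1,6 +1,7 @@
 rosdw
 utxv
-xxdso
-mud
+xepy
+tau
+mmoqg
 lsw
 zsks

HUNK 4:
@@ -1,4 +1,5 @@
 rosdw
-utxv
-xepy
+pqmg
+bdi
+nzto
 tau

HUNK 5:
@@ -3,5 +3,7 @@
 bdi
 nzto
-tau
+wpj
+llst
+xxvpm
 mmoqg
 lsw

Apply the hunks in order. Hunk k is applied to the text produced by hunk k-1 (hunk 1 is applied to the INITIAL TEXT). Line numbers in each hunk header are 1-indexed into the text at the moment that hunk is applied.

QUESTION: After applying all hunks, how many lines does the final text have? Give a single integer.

Hunk 1: at line 3 remove [ykzew,qlreu] add [jas] -> 7 lines: rosdw utxv tmznr jas anx lsw zsks
Hunk 2: at line 1 remove [tmznr,jas,anx] add [xxdso,mud] -> 6 lines: rosdw utxv xxdso mud lsw zsks
Hunk 3: at line 1 remove [xxdso,mud] add [xepy,tau,mmoqg] -> 7 lines: rosdw utxv xepy tau mmoqg lsw zsks
Hunk 4: at line 1 remove [utxv,xepy] add [pqmg,bdi,nzto] -> 8 lines: rosdw pqmg bdi nzto tau mmoqg lsw zsks
Hunk 5: at line 3 remove [tau] add [wpj,llst,xxvpm] -> 10 lines: rosdw pqmg bdi nzto wpj llst xxvpm mmoqg lsw zsks
Final line count: 10

Answer: 10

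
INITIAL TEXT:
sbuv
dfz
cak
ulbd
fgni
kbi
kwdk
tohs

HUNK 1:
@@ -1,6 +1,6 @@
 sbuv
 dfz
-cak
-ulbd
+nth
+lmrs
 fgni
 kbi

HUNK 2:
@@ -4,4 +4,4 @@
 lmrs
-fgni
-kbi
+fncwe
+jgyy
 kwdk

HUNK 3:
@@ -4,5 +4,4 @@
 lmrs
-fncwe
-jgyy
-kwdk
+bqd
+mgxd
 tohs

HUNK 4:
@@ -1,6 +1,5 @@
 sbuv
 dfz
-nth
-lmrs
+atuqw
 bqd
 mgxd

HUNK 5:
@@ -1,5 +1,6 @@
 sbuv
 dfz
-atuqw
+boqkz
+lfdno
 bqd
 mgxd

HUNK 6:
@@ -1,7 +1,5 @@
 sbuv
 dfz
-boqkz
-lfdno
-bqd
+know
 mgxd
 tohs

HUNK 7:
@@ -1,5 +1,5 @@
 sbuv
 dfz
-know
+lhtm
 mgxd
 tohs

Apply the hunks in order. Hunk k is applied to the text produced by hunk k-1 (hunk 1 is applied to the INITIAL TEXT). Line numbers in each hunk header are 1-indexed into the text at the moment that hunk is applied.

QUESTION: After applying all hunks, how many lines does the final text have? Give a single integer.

Hunk 1: at line 1 remove [cak,ulbd] add [nth,lmrs] -> 8 lines: sbuv dfz nth lmrs fgni kbi kwdk tohs
Hunk 2: at line 4 remove [fgni,kbi] add [fncwe,jgyy] -> 8 lines: sbuv dfz nth lmrs fncwe jgyy kwdk tohs
Hunk 3: at line 4 remove [fncwe,jgyy,kwdk] add [bqd,mgxd] -> 7 lines: sbuv dfz nth lmrs bqd mgxd tohs
Hunk 4: at line 1 remove [nth,lmrs] add [atuqw] -> 6 lines: sbuv dfz atuqw bqd mgxd tohs
Hunk 5: at line 1 remove [atuqw] add [boqkz,lfdno] -> 7 lines: sbuv dfz boqkz lfdno bqd mgxd tohs
Hunk 6: at line 1 remove [boqkz,lfdno,bqd] add [know] -> 5 lines: sbuv dfz know mgxd tohs
Hunk 7: at line 1 remove [know] add [lhtm] -> 5 lines: sbuv dfz lhtm mgxd tohs
Final line count: 5

Answer: 5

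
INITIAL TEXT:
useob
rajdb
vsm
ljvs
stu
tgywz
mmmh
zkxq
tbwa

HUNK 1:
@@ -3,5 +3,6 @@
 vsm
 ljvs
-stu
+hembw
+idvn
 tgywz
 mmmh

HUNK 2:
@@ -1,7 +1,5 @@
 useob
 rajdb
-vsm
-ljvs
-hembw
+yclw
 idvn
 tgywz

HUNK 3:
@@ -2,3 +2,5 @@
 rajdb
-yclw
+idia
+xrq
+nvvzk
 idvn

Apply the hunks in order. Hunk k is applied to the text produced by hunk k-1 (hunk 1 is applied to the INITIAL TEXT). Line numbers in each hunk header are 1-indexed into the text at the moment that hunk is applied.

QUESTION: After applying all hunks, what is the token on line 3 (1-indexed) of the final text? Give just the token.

Answer: idia

Derivation:
Hunk 1: at line 3 remove [stu] add [hembw,idvn] -> 10 lines: useob rajdb vsm ljvs hembw idvn tgywz mmmh zkxq tbwa
Hunk 2: at line 1 remove [vsm,ljvs,hembw] add [yclw] -> 8 lines: useob rajdb yclw idvn tgywz mmmh zkxq tbwa
Hunk 3: at line 2 remove [yclw] add [idia,xrq,nvvzk] -> 10 lines: useob rajdb idia xrq nvvzk idvn tgywz mmmh zkxq tbwa
Final line 3: idia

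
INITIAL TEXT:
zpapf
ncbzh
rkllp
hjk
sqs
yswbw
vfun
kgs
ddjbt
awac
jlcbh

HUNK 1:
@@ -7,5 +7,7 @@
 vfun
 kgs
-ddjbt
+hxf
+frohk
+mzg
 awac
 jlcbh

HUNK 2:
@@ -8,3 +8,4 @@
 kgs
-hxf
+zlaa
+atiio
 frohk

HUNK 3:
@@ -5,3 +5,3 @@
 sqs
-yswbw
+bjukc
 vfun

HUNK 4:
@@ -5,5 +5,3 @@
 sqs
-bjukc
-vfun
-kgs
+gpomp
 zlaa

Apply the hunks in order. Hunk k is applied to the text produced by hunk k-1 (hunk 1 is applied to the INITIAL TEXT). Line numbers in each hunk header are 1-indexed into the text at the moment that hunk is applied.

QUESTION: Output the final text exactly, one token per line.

Hunk 1: at line 7 remove [ddjbt] add [hxf,frohk,mzg] -> 13 lines: zpapf ncbzh rkllp hjk sqs yswbw vfun kgs hxf frohk mzg awac jlcbh
Hunk 2: at line 8 remove [hxf] add [zlaa,atiio] -> 14 lines: zpapf ncbzh rkllp hjk sqs yswbw vfun kgs zlaa atiio frohk mzg awac jlcbh
Hunk 3: at line 5 remove [yswbw] add [bjukc] -> 14 lines: zpapf ncbzh rkllp hjk sqs bjukc vfun kgs zlaa atiio frohk mzg awac jlcbh
Hunk 4: at line 5 remove [bjukc,vfun,kgs] add [gpomp] -> 12 lines: zpapf ncbzh rkllp hjk sqs gpomp zlaa atiio frohk mzg awac jlcbh

Answer: zpapf
ncbzh
rkllp
hjk
sqs
gpomp
zlaa
atiio
frohk
mzg
awac
jlcbh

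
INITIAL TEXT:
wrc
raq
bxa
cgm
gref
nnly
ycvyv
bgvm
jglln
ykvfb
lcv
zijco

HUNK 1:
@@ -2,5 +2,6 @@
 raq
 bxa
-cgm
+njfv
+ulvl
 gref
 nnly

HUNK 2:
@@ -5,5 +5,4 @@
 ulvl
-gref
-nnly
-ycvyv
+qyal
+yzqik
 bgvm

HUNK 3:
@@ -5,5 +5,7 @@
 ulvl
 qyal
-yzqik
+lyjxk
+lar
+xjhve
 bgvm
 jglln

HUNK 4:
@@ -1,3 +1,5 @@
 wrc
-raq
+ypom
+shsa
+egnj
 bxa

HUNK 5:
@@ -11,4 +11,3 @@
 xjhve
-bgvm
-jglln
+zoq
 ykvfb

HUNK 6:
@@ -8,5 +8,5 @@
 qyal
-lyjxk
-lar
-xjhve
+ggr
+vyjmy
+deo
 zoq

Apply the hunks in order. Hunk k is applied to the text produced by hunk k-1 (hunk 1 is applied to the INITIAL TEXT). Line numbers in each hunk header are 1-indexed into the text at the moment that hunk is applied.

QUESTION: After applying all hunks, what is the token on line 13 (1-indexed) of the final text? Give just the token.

Answer: ykvfb

Derivation:
Hunk 1: at line 2 remove [cgm] add [njfv,ulvl] -> 13 lines: wrc raq bxa njfv ulvl gref nnly ycvyv bgvm jglln ykvfb lcv zijco
Hunk 2: at line 5 remove [gref,nnly,ycvyv] add [qyal,yzqik] -> 12 lines: wrc raq bxa njfv ulvl qyal yzqik bgvm jglln ykvfb lcv zijco
Hunk 3: at line 5 remove [yzqik] add [lyjxk,lar,xjhve] -> 14 lines: wrc raq bxa njfv ulvl qyal lyjxk lar xjhve bgvm jglln ykvfb lcv zijco
Hunk 4: at line 1 remove [raq] add [ypom,shsa,egnj] -> 16 lines: wrc ypom shsa egnj bxa njfv ulvl qyal lyjxk lar xjhve bgvm jglln ykvfb lcv zijco
Hunk 5: at line 11 remove [bgvm,jglln] add [zoq] -> 15 lines: wrc ypom shsa egnj bxa njfv ulvl qyal lyjxk lar xjhve zoq ykvfb lcv zijco
Hunk 6: at line 8 remove [lyjxk,lar,xjhve] add [ggr,vyjmy,deo] -> 15 lines: wrc ypom shsa egnj bxa njfv ulvl qyal ggr vyjmy deo zoq ykvfb lcv zijco
Final line 13: ykvfb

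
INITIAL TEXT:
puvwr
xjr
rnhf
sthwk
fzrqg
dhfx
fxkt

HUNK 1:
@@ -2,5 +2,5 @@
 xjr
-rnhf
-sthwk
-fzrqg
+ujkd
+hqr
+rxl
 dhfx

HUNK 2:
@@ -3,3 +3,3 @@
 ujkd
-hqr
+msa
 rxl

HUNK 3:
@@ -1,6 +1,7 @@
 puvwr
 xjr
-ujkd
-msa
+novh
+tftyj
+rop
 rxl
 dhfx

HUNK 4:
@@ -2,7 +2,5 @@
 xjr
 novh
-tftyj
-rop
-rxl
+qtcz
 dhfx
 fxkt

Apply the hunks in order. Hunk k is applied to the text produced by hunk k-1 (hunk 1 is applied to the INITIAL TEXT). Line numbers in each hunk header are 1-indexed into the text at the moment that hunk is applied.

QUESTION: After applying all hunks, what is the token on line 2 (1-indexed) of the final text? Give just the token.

Hunk 1: at line 2 remove [rnhf,sthwk,fzrqg] add [ujkd,hqr,rxl] -> 7 lines: puvwr xjr ujkd hqr rxl dhfx fxkt
Hunk 2: at line 3 remove [hqr] add [msa] -> 7 lines: puvwr xjr ujkd msa rxl dhfx fxkt
Hunk 3: at line 1 remove [ujkd,msa] add [novh,tftyj,rop] -> 8 lines: puvwr xjr novh tftyj rop rxl dhfx fxkt
Hunk 4: at line 2 remove [tftyj,rop,rxl] add [qtcz] -> 6 lines: puvwr xjr novh qtcz dhfx fxkt
Final line 2: xjr

Answer: xjr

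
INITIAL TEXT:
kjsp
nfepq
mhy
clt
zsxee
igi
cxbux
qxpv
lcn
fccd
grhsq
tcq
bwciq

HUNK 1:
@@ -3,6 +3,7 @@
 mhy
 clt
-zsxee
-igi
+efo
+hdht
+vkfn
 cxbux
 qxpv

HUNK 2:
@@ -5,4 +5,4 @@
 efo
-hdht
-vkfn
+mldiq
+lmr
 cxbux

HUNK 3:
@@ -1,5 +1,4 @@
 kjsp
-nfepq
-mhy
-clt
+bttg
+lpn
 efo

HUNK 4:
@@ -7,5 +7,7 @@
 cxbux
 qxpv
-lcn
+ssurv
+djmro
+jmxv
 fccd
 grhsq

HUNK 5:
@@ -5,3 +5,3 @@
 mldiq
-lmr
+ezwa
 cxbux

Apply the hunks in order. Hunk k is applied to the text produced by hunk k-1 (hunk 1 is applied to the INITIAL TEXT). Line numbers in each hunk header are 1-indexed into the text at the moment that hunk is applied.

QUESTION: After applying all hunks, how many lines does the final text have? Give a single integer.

Hunk 1: at line 3 remove [zsxee,igi] add [efo,hdht,vkfn] -> 14 lines: kjsp nfepq mhy clt efo hdht vkfn cxbux qxpv lcn fccd grhsq tcq bwciq
Hunk 2: at line 5 remove [hdht,vkfn] add [mldiq,lmr] -> 14 lines: kjsp nfepq mhy clt efo mldiq lmr cxbux qxpv lcn fccd grhsq tcq bwciq
Hunk 3: at line 1 remove [nfepq,mhy,clt] add [bttg,lpn] -> 13 lines: kjsp bttg lpn efo mldiq lmr cxbux qxpv lcn fccd grhsq tcq bwciq
Hunk 4: at line 7 remove [lcn] add [ssurv,djmro,jmxv] -> 15 lines: kjsp bttg lpn efo mldiq lmr cxbux qxpv ssurv djmro jmxv fccd grhsq tcq bwciq
Hunk 5: at line 5 remove [lmr] add [ezwa] -> 15 lines: kjsp bttg lpn efo mldiq ezwa cxbux qxpv ssurv djmro jmxv fccd grhsq tcq bwciq
Final line count: 15

Answer: 15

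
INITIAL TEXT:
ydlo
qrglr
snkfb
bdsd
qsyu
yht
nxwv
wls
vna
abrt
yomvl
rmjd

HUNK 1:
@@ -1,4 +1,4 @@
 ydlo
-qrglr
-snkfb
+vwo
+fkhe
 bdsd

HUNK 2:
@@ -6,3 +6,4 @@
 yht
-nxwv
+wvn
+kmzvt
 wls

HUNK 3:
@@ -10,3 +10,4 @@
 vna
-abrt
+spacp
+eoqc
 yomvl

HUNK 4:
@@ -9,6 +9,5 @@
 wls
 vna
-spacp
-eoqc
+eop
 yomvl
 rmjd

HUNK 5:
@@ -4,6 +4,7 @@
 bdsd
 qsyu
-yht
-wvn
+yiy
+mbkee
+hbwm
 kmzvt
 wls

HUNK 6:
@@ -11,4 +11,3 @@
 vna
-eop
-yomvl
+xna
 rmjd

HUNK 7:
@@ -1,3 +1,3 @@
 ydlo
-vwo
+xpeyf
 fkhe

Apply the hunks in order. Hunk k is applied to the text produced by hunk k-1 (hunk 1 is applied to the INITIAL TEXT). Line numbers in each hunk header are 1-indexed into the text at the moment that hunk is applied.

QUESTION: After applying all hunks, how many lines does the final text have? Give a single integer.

Hunk 1: at line 1 remove [qrglr,snkfb] add [vwo,fkhe] -> 12 lines: ydlo vwo fkhe bdsd qsyu yht nxwv wls vna abrt yomvl rmjd
Hunk 2: at line 6 remove [nxwv] add [wvn,kmzvt] -> 13 lines: ydlo vwo fkhe bdsd qsyu yht wvn kmzvt wls vna abrt yomvl rmjd
Hunk 3: at line 10 remove [abrt] add [spacp,eoqc] -> 14 lines: ydlo vwo fkhe bdsd qsyu yht wvn kmzvt wls vna spacp eoqc yomvl rmjd
Hunk 4: at line 9 remove [spacp,eoqc] add [eop] -> 13 lines: ydlo vwo fkhe bdsd qsyu yht wvn kmzvt wls vna eop yomvl rmjd
Hunk 5: at line 4 remove [yht,wvn] add [yiy,mbkee,hbwm] -> 14 lines: ydlo vwo fkhe bdsd qsyu yiy mbkee hbwm kmzvt wls vna eop yomvl rmjd
Hunk 6: at line 11 remove [eop,yomvl] add [xna] -> 13 lines: ydlo vwo fkhe bdsd qsyu yiy mbkee hbwm kmzvt wls vna xna rmjd
Hunk 7: at line 1 remove [vwo] add [xpeyf] -> 13 lines: ydlo xpeyf fkhe bdsd qsyu yiy mbkee hbwm kmzvt wls vna xna rmjd
Final line count: 13

Answer: 13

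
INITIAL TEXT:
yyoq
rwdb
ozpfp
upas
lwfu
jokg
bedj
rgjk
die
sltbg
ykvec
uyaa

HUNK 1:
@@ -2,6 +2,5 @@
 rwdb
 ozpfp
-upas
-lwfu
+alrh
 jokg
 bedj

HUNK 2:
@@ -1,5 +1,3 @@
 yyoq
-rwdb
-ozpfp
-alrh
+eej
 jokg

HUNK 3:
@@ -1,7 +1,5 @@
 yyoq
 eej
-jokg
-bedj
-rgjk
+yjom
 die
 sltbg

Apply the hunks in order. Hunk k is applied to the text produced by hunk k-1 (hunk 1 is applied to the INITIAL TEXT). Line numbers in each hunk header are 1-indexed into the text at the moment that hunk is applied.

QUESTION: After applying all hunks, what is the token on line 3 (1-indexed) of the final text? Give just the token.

Hunk 1: at line 2 remove [upas,lwfu] add [alrh] -> 11 lines: yyoq rwdb ozpfp alrh jokg bedj rgjk die sltbg ykvec uyaa
Hunk 2: at line 1 remove [rwdb,ozpfp,alrh] add [eej] -> 9 lines: yyoq eej jokg bedj rgjk die sltbg ykvec uyaa
Hunk 3: at line 1 remove [jokg,bedj,rgjk] add [yjom] -> 7 lines: yyoq eej yjom die sltbg ykvec uyaa
Final line 3: yjom

Answer: yjom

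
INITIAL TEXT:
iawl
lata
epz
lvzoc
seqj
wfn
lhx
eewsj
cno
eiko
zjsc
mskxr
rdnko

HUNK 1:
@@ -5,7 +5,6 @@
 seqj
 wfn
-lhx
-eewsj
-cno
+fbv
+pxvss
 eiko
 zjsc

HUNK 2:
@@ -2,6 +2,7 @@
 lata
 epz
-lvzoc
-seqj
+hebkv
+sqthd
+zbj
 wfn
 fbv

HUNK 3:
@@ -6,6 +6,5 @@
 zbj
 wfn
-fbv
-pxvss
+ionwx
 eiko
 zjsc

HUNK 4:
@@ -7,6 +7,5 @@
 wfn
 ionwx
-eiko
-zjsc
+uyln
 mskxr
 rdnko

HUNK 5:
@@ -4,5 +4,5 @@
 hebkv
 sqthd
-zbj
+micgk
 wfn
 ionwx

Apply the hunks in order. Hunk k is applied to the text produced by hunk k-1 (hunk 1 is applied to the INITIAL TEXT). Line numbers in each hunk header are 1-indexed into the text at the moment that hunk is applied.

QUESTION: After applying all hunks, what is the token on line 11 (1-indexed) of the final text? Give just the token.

Hunk 1: at line 5 remove [lhx,eewsj,cno] add [fbv,pxvss] -> 12 lines: iawl lata epz lvzoc seqj wfn fbv pxvss eiko zjsc mskxr rdnko
Hunk 2: at line 2 remove [lvzoc,seqj] add [hebkv,sqthd,zbj] -> 13 lines: iawl lata epz hebkv sqthd zbj wfn fbv pxvss eiko zjsc mskxr rdnko
Hunk 3: at line 6 remove [fbv,pxvss] add [ionwx] -> 12 lines: iawl lata epz hebkv sqthd zbj wfn ionwx eiko zjsc mskxr rdnko
Hunk 4: at line 7 remove [eiko,zjsc] add [uyln] -> 11 lines: iawl lata epz hebkv sqthd zbj wfn ionwx uyln mskxr rdnko
Hunk 5: at line 4 remove [zbj] add [micgk] -> 11 lines: iawl lata epz hebkv sqthd micgk wfn ionwx uyln mskxr rdnko
Final line 11: rdnko

Answer: rdnko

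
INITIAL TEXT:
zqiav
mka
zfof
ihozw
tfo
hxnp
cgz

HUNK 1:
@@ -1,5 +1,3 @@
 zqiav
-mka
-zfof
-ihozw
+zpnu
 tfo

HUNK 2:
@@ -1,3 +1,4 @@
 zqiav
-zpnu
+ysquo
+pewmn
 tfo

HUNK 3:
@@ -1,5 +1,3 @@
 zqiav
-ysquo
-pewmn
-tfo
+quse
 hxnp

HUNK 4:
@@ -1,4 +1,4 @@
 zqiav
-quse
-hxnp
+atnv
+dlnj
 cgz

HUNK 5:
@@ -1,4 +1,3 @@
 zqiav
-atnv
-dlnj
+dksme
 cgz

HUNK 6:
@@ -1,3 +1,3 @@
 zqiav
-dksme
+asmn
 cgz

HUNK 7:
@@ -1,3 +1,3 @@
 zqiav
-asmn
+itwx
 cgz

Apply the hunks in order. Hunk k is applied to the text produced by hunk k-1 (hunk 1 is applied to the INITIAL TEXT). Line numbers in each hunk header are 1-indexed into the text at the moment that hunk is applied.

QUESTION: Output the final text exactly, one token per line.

Answer: zqiav
itwx
cgz

Derivation:
Hunk 1: at line 1 remove [mka,zfof,ihozw] add [zpnu] -> 5 lines: zqiav zpnu tfo hxnp cgz
Hunk 2: at line 1 remove [zpnu] add [ysquo,pewmn] -> 6 lines: zqiav ysquo pewmn tfo hxnp cgz
Hunk 3: at line 1 remove [ysquo,pewmn,tfo] add [quse] -> 4 lines: zqiav quse hxnp cgz
Hunk 4: at line 1 remove [quse,hxnp] add [atnv,dlnj] -> 4 lines: zqiav atnv dlnj cgz
Hunk 5: at line 1 remove [atnv,dlnj] add [dksme] -> 3 lines: zqiav dksme cgz
Hunk 6: at line 1 remove [dksme] add [asmn] -> 3 lines: zqiav asmn cgz
Hunk 7: at line 1 remove [asmn] add [itwx] -> 3 lines: zqiav itwx cgz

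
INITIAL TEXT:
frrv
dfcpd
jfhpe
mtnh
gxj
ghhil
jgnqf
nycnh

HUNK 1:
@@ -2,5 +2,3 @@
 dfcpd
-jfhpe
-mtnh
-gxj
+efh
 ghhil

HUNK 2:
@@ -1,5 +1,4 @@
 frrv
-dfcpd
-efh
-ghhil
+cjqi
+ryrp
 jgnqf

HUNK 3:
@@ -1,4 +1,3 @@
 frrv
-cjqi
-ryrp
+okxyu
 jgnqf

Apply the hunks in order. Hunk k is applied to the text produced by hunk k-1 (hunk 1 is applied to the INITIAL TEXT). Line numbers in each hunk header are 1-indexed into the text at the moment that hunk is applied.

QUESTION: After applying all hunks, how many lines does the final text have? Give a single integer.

Hunk 1: at line 2 remove [jfhpe,mtnh,gxj] add [efh] -> 6 lines: frrv dfcpd efh ghhil jgnqf nycnh
Hunk 2: at line 1 remove [dfcpd,efh,ghhil] add [cjqi,ryrp] -> 5 lines: frrv cjqi ryrp jgnqf nycnh
Hunk 3: at line 1 remove [cjqi,ryrp] add [okxyu] -> 4 lines: frrv okxyu jgnqf nycnh
Final line count: 4

Answer: 4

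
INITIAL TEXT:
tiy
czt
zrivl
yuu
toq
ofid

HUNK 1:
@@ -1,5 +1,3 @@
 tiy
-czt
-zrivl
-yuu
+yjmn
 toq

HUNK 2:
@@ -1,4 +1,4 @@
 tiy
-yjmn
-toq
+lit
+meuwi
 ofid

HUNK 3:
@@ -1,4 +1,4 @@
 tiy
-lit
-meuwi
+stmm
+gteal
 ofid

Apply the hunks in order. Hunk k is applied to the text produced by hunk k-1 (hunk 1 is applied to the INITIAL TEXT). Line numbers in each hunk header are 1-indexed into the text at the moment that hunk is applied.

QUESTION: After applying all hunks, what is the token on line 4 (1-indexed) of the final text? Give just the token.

Answer: ofid

Derivation:
Hunk 1: at line 1 remove [czt,zrivl,yuu] add [yjmn] -> 4 lines: tiy yjmn toq ofid
Hunk 2: at line 1 remove [yjmn,toq] add [lit,meuwi] -> 4 lines: tiy lit meuwi ofid
Hunk 3: at line 1 remove [lit,meuwi] add [stmm,gteal] -> 4 lines: tiy stmm gteal ofid
Final line 4: ofid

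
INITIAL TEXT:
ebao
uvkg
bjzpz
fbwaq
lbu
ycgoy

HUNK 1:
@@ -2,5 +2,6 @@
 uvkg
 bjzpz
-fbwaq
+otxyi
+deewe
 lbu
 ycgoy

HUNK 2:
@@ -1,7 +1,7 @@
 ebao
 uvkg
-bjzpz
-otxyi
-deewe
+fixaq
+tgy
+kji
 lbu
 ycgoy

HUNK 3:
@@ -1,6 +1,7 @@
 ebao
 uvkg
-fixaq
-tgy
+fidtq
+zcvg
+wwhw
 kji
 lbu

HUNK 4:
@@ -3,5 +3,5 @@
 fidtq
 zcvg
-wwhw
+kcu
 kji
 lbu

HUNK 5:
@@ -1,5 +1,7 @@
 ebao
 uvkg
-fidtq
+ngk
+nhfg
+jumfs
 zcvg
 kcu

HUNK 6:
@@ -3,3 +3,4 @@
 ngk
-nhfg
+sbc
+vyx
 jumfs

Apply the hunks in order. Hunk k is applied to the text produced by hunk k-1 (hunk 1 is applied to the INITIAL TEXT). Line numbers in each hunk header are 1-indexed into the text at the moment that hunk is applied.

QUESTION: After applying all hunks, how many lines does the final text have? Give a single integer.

Hunk 1: at line 2 remove [fbwaq] add [otxyi,deewe] -> 7 lines: ebao uvkg bjzpz otxyi deewe lbu ycgoy
Hunk 2: at line 1 remove [bjzpz,otxyi,deewe] add [fixaq,tgy,kji] -> 7 lines: ebao uvkg fixaq tgy kji lbu ycgoy
Hunk 3: at line 1 remove [fixaq,tgy] add [fidtq,zcvg,wwhw] -> 8 lines: ebao uvkg fidtq zcvg wwhw kji lbu ycgoy
Hunk 4: at line 3 remove [wwhw] add [kcu] -> 8 lines: ebao uvkg fidtq zcvg kcu kji lbu ycgoy
Hunk 5: at line 1 remove [fidtq] add [ngk,nhfg,jumfs] -> 10 lines: ebao uvkg ngk nhfg jumfs zcvg kcu kji lbu ycgoy
Hunk 6: at line 3 remove [nhfg] add [sbc,vyx] -> 11 lines: ebao uvkg ngk sbc vyx jumfs zcvg kcu kji lbu ycgoy
Final line count: 11

Answer: 11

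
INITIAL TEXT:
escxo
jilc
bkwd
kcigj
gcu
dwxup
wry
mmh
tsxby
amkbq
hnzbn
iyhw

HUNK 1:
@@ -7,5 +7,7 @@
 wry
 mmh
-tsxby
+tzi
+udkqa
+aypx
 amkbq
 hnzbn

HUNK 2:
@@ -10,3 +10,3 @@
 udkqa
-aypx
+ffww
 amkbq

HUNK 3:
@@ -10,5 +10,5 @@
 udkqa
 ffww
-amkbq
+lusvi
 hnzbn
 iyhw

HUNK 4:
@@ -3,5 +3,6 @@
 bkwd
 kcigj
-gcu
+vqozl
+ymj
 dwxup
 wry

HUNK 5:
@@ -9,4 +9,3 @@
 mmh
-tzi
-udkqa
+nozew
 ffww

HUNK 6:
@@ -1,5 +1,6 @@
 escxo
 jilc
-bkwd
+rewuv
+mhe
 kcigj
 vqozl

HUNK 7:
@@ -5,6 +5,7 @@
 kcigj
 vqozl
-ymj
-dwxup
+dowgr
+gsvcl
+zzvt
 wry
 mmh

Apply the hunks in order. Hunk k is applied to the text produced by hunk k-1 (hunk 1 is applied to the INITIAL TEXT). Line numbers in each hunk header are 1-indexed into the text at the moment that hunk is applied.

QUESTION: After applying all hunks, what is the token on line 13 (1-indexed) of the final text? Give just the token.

Answer: ffww

Derivation:
Hunk 1: at line 7 remove [tsxby] add [tzi,udkqa,aypx] -> 14 lines: escxo jilc bkwd kcigj gcu dwxup wry mmh tzi udkqa aypx amkbq hnzbn iyhw
Hunk 2: at line 10 remove [aypx] add [ffww] -> 14 lines: escxo jilc bkwd kcigj gcu dwxup wry mmh tzi udkqa ffww amkbq hnzbn iyhw
Hunk 3: at line 10 remove [amkbq] add [lusvi] -> 14 lines: escxo jilc bkwd kcigj gcu dwxup wry mmh tzi udkqa ffww lusvi hnzbn iyhw
Hunk 4: at line 3 remove [gcu] add [vqozl,ymj] -> 15 lines: escxo jilc bkwd kcigj vqozl ymj dwxup wry mmh tzi udkqa ffww lusvi hnzbn iyhw
Hunk 5: at line 9 remove [tzi,udkqa] add [nozew] -> 14 lines: escxo jilc bkwd kcigj vqozl ymj dwxup wry mmh nozew ffww lusvi hnzbn iyhw
Hunk 6: at line 1 remove [bkwd] add [rewuv,mhe] -> 15 lines: escxo jilc rewuv mhe kcigj vqozl ymj dwxup wry mmh nozew ffww lusvi hnzbn iyhw
Hunk 7: at line 5 remove [ymj,dwxup] add [dowgr,gsvcl,zzvt] -> 16 lines: escxo jilc rewuv mhe kcigj vqozl dowgr gsvcl zzvt wry mmh nozew ffww lusvi hnzbn iyhw
Final line 13: ffww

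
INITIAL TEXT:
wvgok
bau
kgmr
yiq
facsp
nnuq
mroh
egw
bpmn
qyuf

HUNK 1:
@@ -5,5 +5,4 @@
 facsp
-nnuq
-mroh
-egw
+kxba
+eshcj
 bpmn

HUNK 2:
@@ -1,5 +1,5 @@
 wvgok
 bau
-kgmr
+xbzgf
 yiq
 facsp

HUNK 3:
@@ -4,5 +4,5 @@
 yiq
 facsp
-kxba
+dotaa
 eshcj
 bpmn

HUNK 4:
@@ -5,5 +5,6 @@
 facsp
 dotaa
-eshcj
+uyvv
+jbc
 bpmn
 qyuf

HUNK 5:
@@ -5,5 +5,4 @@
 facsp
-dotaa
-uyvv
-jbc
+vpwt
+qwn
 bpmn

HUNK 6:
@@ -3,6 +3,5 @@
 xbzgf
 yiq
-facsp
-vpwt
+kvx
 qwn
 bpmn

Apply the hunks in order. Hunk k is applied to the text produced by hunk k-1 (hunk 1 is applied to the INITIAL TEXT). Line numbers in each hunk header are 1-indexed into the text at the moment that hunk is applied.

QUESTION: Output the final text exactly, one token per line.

Answer: wvgok
bau
xbzgf
yiq
kvx
qwn
bpmn
qyuf

Derivation:
Hunk 1: at line 5 remove [nnuq,mroh,egw] add [kxba,eshcj] -> 9 lines: wvgok bau kgmr yiq facsp kxba eshcj bpmn qyuf
Hunk 2: at line 1 remove [kgmr] add [xbzgf] -> 9 lines: wvgok bau xbzgf yiq facsp kxba eshcj bpmn qyuf
Hunk 3: at line 4 remove [kxba] add [dotaa] -> 9 lines: wvgok bau xbzgf yiq facsp dotaa eshcj bpmn qyuf
Hunk 4: at line 5 remove [eshcj] add [uyvv,jbc] -> 10 lines: wvgok bau xbzgf yiq facsp dotaa uyvv jbc bpmn qyuf
Hunk 5: at line 5 remove [dotaa,uyvv,jbc] add [vpwt,qwn] -> 9 lines: wvgok bau xbzgf yiq facsp vpwt qwn bpmn qyuf
Hunk 6: at line 3 remove [facsp,vpwt] add [kvx] -> 8 lines: wvgok bau xbzgf yiq kvx qwn bpmn qyuf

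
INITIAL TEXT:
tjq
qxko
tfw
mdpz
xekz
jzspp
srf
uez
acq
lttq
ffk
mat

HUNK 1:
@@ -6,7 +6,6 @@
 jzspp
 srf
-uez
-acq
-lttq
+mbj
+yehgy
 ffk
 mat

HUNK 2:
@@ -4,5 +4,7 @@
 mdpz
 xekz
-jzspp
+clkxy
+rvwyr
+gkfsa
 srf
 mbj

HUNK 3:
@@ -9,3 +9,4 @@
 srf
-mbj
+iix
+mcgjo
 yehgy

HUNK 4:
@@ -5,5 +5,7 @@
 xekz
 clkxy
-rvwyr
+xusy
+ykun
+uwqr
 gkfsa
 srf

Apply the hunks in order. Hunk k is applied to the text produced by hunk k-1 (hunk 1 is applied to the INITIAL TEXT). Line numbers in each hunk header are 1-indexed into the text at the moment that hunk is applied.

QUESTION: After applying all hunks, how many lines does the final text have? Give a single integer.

Answer: 16

Derivation:
Hunk 1: at line 6 remove [uez,acq,lttq] add [mbj,yehgy] -> 11 lines: tjq qxko tfw mdpz xekz jzspp srf mbj yehgy ffk mat
Hunk 2: at line 4 remove [jzspp] add [clkxy,rvwyr,gkfsa] -> 13 lines: tjq qxko tfw mdpz xekz clkxy rvwyr gkfsa srf mbj yehgy ffk mat
Hunk 3: at line 9 remove [mbj] add [iix,mcgjo] -> 14 lines: tjq qxko tfw mdpz xekz clkxy rvwyr gkfsa srf iix mcgjo yehgy ffk mat
Hunk 4: at line 5 remove [rvwyr] add [xusy,ykun,uwqr] -> 16 lines: tjq qxko tfw mdpz xekz clkxy xusy ykun uwqr gkfsa srf iix mcgjo yehgy ffk mat
Final line count: 16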